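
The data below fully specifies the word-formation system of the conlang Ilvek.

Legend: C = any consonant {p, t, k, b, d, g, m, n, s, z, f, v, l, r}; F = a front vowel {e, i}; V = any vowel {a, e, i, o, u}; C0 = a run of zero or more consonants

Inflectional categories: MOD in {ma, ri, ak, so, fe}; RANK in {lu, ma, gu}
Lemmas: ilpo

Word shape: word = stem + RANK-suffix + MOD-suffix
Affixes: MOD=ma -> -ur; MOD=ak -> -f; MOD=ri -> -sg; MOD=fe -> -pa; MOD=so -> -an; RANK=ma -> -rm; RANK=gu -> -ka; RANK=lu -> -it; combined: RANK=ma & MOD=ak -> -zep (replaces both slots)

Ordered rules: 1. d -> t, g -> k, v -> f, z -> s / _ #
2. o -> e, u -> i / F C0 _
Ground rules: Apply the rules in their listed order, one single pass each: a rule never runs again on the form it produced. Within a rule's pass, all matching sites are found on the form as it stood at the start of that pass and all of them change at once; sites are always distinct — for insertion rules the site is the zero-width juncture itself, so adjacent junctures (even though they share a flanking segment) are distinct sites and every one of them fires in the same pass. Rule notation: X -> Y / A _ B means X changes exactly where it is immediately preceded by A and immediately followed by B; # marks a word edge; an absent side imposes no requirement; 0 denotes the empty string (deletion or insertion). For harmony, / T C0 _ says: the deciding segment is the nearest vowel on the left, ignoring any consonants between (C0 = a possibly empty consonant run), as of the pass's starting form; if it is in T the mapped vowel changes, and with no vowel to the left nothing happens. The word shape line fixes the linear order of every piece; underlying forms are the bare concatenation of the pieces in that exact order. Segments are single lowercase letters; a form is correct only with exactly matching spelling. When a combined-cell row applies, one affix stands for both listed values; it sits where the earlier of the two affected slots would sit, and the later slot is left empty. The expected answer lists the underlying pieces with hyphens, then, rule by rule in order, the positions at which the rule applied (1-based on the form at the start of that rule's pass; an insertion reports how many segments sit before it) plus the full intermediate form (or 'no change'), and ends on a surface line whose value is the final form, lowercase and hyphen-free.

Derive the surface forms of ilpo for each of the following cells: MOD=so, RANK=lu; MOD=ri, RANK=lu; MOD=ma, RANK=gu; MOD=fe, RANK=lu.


cell MOD=so, RANK=lu:
underlying: ilpo-it-an
1. d -> t, g -> k, v -> f, z -> s / _ #: no change
2. o -> e, u -> i / F C0 _: fires at position(s) 4: ilpeitan
surface: ilpeitan

cell MOD=ri, RANK=lu:
underlying: ilpo-it-sg
1. d -> t, g -> k, v -> f, z -> s / _ #: fires at position(s) 8: ilpoitsk
2. o -> e, u -> i / F C0 _: fires at position(s) 4: ilpeitsk
surface: ilpeitsk

cell MOD=ma, RANK=gu:
underlying: ilpo-ka-ur
1. d -> t, g -> k, v -> f, z -> s / _ #: no change
2. o -> e, u -> i / F C0 _: fires at position(s) 4: ilpekaur
surface: ilpekaur

cell MOD=fe, RANK=lu:
underlying: ilpo-it-pa
1. d -> t, g -> k, v -> f, z -> s / _ #: no change
2. o -> e, u -> i / F C0 _: fires at position(s) 4: ilpeitpa
surface: ilpeitpa


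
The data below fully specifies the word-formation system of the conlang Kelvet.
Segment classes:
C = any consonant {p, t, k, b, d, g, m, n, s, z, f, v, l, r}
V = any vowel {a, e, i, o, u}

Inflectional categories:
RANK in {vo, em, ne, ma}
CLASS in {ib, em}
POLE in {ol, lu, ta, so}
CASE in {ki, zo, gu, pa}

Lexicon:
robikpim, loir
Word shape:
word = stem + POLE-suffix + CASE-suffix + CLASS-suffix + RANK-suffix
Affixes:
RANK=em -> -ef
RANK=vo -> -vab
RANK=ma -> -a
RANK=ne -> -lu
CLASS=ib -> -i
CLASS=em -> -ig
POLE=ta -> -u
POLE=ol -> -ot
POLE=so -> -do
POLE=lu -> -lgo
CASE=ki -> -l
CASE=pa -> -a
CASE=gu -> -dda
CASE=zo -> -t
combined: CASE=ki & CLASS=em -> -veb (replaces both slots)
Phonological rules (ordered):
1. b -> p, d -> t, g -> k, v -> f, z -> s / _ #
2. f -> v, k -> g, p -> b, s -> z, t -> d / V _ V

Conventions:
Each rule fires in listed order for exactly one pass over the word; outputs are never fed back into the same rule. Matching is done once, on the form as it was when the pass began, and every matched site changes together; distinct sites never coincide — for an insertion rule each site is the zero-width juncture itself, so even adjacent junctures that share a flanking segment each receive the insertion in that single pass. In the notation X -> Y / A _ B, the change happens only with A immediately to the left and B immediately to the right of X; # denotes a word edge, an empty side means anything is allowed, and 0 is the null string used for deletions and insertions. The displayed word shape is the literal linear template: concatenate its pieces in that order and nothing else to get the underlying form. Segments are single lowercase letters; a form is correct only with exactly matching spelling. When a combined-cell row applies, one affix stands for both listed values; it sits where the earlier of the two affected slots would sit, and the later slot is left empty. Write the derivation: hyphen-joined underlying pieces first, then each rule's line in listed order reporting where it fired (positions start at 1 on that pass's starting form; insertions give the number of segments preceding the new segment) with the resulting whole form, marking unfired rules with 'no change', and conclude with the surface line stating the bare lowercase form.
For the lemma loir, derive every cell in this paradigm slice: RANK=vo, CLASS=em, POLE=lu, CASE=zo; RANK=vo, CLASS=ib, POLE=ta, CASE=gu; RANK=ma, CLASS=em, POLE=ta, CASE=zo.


cell RANK=vo, CLASS=em, POLE=lu, CASE=zo:
underlying: loir-lgo-t-ig-vab
1. b -> p, d -> t, g -> k, v -> f, z -> s / _ #: fires at position(s) 13: loirlgotigvap
2. f -> v, k -> g, p -> b, s -> z, t -> d / V _ V: fires at position(s) 8: loirlgodigvap
surface: loirlgodigvap

cell RANK=vo, CLASS=ib, POLE=ta, CASE=gu:
underlying: loir-u-dda-i-vab
1. b -> p, d -> t, g -> k, v -> f, z -> s / _ #: fires at position(s) 12: loiruddaivap
2. f -> v, k -> g, p -> b, s -> z, t -> d / V _ V: no change
surface: loiruddaivap

cell RANK=ma, CLASS=em, POLE=ta, CASE=zo:
underlying: loir-u-t-ig-a
1. b -> p, d -> t, g -> k, v -> f, z -> s / _ #: no change
2. f -> v, k -> g, p -> b, s -> z, t -> d / V _ V: fires at position(s) 6: loirudiga
surface: loirudiga


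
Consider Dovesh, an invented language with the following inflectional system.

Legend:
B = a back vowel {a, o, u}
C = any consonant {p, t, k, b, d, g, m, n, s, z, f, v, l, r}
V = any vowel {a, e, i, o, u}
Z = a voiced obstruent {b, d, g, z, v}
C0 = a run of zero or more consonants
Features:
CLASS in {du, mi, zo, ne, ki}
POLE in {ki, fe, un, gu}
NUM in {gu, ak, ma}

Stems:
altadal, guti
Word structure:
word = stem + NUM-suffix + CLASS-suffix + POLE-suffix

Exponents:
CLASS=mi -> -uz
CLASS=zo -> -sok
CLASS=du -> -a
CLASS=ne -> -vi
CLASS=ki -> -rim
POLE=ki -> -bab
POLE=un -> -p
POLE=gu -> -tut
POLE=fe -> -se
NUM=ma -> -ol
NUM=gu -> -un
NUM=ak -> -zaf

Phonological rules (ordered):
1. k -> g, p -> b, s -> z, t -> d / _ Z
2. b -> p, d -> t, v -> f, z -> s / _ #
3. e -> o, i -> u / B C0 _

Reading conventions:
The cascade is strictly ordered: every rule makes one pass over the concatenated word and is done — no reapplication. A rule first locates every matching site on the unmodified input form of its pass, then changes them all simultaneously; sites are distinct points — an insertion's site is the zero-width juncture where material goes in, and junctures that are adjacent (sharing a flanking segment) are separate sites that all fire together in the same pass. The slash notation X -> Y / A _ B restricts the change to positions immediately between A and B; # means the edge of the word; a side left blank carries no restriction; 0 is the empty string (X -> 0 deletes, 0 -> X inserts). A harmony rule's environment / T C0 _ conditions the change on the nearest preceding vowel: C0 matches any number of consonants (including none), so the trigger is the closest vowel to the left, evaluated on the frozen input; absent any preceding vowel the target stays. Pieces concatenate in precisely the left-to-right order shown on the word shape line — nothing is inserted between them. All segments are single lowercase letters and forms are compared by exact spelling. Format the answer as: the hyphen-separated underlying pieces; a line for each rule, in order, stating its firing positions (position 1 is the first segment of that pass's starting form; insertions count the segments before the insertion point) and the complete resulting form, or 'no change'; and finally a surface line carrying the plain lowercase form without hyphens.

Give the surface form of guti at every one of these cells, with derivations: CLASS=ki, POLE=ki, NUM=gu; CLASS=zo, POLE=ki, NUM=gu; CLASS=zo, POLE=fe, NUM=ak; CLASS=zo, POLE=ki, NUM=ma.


cell CLASS=ki, POLE=ki, NUM=gu:
underlying: guti-un-rim-bab
1. k -> g, p -> b, s -> z, t -> d / _ Z: no change
2. b -> p, d -> t, v -> f, z -> s / _ #: fires at position(s) 12: gutiunrimbap
3. e -> o, i -> u / B C0 _: fires at position(s) 4, 8: gutuunrumbap
surface: gutuunrumbap

cell CLASS=zo, POLE=ki, NUM=gu:
underlying: guti-un-sok-bab
1. k -> g, p -> b, s -> z, t -> d / _ Z: fires at position(s) 9: gutiunsogbab
2. b -> p, d -> t, v -> f, z -> s / _ #: fires at position(s) 12: gutiunsogbap
3. e -> o, i -> u / B C0 _: fires at position(s) 4: gutuunsogbap
surface: gutuunsogbap

cell CLASS=zo, POLE=fe, NUM=ak:
underlying: guti-zaf-sok-se
1. k -> g, p -> b, s -> z, t -> d / _ Z: no change
2. b -> p, d -> t, v -> f, z -> s / _ #: no change
3. e -> o, i -> u / B C0 _: fires at position(s) 4, 12: gutuzafsokso
surface: gutuzafsokso

cell CLASS=zo, POLE=ki, NUM=ma:
underlying: guti-ol-sok-bab
1. k -> g, p -> b, s -> z, t -> d / _ Z: fires at position(s) 9: gutiolsogbab
2. b -> p, d -> t, v -> f, z -> s / _ #: fires at position(s) 12: gutiolsogbap
3. e -> o, i -> u / B C0 _: fires at position(s) 4: gutuolsogbap
surface: gutuolsogbap


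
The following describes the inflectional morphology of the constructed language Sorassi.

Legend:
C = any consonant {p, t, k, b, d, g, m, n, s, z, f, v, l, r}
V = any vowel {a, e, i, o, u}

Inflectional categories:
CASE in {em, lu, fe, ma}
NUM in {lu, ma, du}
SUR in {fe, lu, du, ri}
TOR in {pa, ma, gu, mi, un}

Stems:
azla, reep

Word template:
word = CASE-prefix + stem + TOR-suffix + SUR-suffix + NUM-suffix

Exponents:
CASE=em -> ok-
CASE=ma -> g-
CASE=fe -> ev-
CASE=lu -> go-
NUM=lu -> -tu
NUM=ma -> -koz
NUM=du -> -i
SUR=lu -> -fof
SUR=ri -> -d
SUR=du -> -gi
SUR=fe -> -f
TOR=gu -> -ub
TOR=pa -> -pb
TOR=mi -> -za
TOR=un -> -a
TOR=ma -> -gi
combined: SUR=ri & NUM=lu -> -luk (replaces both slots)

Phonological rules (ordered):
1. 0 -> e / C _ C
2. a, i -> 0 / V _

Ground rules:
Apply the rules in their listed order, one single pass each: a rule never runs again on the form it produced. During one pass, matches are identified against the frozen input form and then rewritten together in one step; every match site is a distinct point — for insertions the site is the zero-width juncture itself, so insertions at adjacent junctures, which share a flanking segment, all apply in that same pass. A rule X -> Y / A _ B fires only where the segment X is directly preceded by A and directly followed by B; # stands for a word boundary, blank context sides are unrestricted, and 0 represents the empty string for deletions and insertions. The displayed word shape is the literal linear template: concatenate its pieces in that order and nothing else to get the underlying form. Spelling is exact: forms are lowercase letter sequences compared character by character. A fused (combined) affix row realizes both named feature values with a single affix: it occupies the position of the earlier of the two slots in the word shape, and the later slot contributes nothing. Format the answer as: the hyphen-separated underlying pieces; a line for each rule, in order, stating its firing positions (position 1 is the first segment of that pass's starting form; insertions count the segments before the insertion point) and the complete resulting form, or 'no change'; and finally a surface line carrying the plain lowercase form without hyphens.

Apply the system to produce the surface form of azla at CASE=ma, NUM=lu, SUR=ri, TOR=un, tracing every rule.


underlying: g-azla-a-luk
1. 0 -> e / C _ C: inserts after position(s) 3: gazelaaluk
2. a, i -> 0 / V _: fires at position(s) 7: gazelaluk
surface: gazelaluk


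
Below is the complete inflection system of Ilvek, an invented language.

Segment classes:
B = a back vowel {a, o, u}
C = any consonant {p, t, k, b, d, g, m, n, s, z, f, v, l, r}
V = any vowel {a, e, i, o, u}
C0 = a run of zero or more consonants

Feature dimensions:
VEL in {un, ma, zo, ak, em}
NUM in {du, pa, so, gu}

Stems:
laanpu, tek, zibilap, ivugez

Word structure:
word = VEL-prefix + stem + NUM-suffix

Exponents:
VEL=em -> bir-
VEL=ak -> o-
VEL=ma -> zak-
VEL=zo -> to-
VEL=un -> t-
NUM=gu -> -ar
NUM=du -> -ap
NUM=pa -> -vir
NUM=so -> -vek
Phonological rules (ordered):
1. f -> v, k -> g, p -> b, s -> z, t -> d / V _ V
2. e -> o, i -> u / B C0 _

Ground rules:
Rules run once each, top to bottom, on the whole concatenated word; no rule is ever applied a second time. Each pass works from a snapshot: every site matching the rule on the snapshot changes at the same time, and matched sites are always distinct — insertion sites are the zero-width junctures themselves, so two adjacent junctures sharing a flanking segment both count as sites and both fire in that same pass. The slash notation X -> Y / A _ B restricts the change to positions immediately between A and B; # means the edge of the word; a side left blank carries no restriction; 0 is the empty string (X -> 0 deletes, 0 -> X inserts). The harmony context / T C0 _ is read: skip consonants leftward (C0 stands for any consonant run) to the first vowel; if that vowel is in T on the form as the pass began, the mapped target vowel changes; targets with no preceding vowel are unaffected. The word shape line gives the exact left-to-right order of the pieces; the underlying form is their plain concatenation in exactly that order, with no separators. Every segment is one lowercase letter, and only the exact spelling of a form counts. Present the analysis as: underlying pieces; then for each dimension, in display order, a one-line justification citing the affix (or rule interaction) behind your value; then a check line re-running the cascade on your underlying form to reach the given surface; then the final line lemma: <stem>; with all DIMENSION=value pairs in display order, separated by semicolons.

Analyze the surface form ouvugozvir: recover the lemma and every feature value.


underlying: o-ivugez-vir
VEL=ak - signalled by the affix o-
NUM=pa - signalled by the affix -vir
check: oivugezvir -> oivugezvir -> ouvugozvir
lemma: ivugez; VEL=ak; NUM=pa


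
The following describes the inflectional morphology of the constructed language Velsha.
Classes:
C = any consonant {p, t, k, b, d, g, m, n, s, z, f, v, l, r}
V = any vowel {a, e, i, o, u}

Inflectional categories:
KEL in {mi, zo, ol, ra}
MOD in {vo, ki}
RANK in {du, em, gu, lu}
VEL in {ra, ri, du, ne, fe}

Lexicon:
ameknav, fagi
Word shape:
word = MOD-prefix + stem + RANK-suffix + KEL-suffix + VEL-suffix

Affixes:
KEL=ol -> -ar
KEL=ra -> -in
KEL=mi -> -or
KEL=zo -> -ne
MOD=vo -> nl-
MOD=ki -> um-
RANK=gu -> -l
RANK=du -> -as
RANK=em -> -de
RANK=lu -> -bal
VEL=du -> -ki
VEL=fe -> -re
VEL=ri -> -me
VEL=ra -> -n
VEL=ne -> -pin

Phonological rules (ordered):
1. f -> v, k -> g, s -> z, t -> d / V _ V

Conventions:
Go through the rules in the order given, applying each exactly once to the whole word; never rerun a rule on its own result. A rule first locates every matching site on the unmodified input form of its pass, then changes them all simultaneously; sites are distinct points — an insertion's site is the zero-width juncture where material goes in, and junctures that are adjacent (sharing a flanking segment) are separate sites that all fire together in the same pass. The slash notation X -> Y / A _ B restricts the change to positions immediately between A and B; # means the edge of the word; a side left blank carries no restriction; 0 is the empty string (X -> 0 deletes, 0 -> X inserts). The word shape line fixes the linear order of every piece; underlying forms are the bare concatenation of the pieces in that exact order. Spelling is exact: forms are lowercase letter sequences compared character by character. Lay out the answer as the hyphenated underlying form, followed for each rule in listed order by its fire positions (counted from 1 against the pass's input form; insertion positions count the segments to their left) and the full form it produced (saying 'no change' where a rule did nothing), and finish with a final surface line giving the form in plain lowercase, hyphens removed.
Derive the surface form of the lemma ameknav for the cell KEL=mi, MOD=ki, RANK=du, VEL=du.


underlying: um-ameknav-as-or-ki
1. f -> v, k -> g, s -> z, t -> d / V _ V: fires at position(s) 11: umameknavazorki
surface: umameknavazorki


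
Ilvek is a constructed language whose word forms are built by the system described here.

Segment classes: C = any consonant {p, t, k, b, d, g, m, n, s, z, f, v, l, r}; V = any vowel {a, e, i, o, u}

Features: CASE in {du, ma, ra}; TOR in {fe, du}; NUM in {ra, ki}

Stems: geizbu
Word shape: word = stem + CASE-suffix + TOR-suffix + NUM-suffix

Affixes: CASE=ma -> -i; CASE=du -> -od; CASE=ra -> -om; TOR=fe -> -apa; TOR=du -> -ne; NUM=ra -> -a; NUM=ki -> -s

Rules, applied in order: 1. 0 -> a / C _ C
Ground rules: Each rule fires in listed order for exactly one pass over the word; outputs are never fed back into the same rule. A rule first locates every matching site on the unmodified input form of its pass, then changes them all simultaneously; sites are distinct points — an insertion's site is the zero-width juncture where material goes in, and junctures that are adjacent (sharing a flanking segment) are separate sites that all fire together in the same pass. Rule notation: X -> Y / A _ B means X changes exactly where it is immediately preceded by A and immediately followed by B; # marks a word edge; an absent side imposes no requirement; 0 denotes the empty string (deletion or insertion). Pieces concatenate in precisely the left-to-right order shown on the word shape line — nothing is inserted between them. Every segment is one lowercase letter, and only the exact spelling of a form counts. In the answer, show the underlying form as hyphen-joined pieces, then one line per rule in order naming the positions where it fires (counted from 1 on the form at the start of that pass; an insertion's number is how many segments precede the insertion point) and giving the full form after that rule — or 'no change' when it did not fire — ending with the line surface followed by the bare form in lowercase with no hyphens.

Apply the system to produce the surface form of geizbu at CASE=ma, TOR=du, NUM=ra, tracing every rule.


underlying: geizbu-i-ne-a
1. 0 -> a / C _ C: inserts after position(s) 4: geizabuinea
surface: geizabuinea


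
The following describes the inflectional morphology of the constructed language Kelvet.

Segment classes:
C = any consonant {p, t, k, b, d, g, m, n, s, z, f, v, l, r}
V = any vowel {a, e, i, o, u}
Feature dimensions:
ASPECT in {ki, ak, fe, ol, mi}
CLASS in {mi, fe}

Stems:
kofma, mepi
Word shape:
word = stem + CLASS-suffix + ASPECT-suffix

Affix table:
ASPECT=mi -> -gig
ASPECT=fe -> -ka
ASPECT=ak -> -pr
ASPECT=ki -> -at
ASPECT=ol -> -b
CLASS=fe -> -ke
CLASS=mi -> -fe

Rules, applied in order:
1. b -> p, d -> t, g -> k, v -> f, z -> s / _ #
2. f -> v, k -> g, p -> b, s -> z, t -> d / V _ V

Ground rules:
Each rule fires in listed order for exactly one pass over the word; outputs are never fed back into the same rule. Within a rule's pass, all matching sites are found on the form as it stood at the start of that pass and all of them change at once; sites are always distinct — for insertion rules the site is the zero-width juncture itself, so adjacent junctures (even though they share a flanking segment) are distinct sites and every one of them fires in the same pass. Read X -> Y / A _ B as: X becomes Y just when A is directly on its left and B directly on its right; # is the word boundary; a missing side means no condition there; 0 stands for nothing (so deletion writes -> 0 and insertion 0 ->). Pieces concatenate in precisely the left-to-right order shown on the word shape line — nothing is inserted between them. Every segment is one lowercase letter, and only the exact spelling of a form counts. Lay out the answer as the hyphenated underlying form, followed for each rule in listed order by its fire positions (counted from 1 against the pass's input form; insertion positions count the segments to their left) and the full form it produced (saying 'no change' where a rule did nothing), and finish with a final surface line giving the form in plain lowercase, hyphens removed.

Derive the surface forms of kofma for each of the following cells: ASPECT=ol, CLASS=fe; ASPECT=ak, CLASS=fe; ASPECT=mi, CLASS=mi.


cell ASPECT=ol, CLASS=fe:
underlying: kofma-ke-b
1. b -> p, d -> t, g -> k, v -> f, z -> s / _ #: fires at position(s) 8: kofmakep
2. f -> v, k -> g, p -> b, s -> z, t -> d / V _ V: fires at position(s) 6: kofmagep
surface: kofmagep

cell ASPECT=ak, CLASS=fe:
underlying: kofma-ke-pr
1. b -> p, d -> t, g -> k, v -> f, z -> s / _ #: no change
2. f -> v, k -> g, p -> b, s -> z, t -> d / V _ V: fires at position(s) 6: kofmagepr
surface: kofmagepr

cell ASPECT=mi, CLASS=mi:
underlying: kofma-fe-gig
1. b -> p, d -> t, g -> k, v -> f, z -> s / _ #: fires at position(s) 10: kofmafegik
2. f -> v, k -> g, p -> b, s -> z, t -> d / V _ V: fires at position(s) 6: kofmavegik
surface: kofmavegik


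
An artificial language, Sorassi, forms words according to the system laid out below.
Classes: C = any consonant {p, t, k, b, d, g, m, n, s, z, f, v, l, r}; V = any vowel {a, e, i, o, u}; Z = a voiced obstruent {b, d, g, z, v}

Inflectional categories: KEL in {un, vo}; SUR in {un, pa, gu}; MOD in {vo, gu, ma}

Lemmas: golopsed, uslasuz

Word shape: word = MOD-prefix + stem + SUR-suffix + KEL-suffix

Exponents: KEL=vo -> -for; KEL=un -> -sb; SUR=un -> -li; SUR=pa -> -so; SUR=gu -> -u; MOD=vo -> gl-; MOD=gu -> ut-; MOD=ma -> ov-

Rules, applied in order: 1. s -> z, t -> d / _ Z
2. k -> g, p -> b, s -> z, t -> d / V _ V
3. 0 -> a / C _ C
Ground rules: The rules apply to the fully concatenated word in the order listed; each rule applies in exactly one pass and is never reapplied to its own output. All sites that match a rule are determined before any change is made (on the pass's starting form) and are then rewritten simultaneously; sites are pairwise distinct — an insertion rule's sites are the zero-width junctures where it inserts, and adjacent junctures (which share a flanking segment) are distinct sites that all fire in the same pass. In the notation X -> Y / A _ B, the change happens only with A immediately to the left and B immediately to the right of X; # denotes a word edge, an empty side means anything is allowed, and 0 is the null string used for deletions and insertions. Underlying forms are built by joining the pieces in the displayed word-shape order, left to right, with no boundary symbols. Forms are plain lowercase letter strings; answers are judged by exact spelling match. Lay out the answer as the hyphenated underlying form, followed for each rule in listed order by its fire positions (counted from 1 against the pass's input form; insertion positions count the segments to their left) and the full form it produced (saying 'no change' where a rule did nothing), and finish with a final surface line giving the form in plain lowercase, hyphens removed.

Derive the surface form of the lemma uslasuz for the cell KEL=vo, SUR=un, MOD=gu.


underlying: ut-uslasuz-li-for
1. s -> z, t -> d / _ Z: no change
2. k -> g, p -> b, s -> z, t -> d / V _ V: fires at position(s) 2, 7: uduslazuzlifor
3. 0 -> a / C _ C: inserts after position(s) 4, 9: udusalazuzalifor
surface: udusalazuzalifor


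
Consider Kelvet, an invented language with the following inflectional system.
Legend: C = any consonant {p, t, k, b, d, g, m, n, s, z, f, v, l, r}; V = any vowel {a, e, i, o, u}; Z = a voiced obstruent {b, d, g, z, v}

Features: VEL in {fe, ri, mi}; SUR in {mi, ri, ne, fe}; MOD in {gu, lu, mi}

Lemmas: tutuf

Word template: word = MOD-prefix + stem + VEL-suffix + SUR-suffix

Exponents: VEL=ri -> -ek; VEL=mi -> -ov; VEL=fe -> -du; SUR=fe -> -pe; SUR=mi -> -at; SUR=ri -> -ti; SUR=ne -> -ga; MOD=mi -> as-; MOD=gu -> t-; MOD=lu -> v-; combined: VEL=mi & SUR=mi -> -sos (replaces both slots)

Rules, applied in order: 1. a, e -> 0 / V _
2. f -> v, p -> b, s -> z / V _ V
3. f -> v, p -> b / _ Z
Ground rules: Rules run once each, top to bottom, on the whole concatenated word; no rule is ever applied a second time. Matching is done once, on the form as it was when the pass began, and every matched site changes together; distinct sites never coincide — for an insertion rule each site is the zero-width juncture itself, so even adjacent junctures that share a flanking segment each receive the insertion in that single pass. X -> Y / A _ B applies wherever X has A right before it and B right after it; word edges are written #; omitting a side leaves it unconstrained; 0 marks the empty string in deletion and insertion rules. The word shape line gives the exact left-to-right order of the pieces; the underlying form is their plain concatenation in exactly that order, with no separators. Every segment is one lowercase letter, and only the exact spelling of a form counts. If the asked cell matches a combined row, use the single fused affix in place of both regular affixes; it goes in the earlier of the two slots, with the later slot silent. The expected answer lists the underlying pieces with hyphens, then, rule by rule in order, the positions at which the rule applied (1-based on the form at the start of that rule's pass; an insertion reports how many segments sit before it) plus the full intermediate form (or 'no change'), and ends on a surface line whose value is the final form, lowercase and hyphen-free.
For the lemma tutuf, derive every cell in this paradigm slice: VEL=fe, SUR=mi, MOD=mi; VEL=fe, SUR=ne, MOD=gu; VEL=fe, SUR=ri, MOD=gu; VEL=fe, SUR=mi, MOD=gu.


cell VEL=fe, SUR=mi, MOD=mi:
underlying: as-tutuf-du-at
1. a, e -> 0 / V _: fires at position(s) 10: astutufdut
2. f -> v, p -> b, s -> z / V _ V: no change
3. f -> v, p -> b / _ Z: fires at position(s) 7: astutuvdut
surface: astutuvdut

cell VEL=fe, SUR=ne, MOD=gu:
underlying: t-tutuf-du-ga
1. a, e -> 0 / V _: no change
2. f -> v, p -> b, s -> z / V _ V: no change
3. f -> v, p -> b / _ Z: fires at position(s) 6: ttutuvduga
surface: ttutuvduga

cell VEL=fe, SUR=ri, MOD=gu:
underlying: t-tutuf-du-ti
1. a, e -> 0 / V _: no change
2. f -> v, p -> b, s -> z / V _ V: no change
3. f -> v, p -> b / _ Z: fires at position(s) 6: ttutuvduti
surface: ttutuvduti

cell VEL=fe, SUR=mi, MOD=gu:
underlying: t-tutuf-du-at
1. a, e -> 0 / V _: fires at position(s) 9: ttutufdut
2. f -> v, p -> b, s -> z / V _ V: no change
3. f -> v, p -> b / _ Z: fires at position(s) 6: ttutuvdut
surface: ttutuvdut


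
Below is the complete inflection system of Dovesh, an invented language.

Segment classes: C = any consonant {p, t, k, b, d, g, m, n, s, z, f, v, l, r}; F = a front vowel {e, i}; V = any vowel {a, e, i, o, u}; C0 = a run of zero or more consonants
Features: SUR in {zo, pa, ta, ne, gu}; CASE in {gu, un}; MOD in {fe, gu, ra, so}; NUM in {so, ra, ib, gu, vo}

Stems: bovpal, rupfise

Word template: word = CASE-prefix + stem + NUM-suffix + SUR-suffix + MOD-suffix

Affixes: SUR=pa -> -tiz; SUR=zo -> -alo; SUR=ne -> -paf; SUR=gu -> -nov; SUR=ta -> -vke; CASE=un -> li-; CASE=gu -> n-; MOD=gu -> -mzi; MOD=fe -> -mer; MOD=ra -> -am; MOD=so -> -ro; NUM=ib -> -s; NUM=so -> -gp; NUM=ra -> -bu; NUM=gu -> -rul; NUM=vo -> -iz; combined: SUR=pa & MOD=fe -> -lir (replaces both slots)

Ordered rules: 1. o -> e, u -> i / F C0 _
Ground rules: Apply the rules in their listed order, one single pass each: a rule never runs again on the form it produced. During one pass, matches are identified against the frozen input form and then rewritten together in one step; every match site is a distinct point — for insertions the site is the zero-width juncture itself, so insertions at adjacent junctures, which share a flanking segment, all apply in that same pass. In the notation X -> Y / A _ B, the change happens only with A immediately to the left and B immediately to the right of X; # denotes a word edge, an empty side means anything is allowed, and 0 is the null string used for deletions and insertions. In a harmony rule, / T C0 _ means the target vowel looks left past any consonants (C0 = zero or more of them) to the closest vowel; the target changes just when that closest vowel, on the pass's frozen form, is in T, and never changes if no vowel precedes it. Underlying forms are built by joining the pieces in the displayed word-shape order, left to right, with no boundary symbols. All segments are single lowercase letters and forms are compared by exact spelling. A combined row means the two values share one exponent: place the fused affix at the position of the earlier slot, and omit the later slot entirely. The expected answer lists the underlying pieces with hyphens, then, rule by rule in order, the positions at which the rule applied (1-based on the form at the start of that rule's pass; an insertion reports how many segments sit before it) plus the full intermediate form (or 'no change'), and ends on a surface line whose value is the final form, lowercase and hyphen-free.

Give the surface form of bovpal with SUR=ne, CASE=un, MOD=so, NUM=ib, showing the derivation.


underlying: li-bovpal-s-paf-ro
1. o -> e, u -> i / F C0 _: fires at position(s) 4: libevpalspafro
surface: libevpalspafro


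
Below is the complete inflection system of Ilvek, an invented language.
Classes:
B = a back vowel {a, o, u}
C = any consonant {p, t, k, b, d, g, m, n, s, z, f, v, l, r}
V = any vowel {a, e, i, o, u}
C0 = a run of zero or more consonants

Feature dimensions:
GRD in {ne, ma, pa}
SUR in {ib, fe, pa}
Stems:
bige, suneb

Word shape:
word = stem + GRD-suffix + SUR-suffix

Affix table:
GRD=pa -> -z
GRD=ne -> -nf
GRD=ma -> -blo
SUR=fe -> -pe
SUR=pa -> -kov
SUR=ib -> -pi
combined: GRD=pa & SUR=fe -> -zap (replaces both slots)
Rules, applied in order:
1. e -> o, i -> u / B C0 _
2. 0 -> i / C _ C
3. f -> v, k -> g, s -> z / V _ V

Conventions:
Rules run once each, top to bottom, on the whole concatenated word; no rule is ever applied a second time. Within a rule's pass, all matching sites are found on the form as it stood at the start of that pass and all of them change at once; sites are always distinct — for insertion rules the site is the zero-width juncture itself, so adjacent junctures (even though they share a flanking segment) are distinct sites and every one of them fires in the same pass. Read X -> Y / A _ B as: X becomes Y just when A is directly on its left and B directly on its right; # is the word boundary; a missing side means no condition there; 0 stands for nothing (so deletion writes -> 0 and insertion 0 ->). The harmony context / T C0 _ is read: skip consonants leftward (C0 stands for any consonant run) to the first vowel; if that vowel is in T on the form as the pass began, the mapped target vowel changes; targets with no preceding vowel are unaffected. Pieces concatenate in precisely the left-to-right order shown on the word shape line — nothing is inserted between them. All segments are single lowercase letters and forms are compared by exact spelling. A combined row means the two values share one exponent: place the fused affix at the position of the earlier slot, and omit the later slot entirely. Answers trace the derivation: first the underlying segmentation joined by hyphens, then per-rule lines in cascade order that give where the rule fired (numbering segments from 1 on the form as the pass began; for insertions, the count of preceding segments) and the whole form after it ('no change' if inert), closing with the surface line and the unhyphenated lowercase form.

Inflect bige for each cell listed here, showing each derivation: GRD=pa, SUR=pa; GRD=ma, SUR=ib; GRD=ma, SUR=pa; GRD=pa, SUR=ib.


cell GRD=pa, SUR=pa:
underlying: bige-z-kov
1. e -> o, i -> u / B C0 _: no change
2. 0 -> i / C _ C: inserts after position(s) 5: bigezikov
3. f -> v, k -> g, s -> z / V _ V: fires at position(s) 7: bigezigov
surface: bigezigov

cell GRD=ma, SUR=ib:
underlying: bige-blo-pi
1. e -> o, i -> u / B C0 _: fires at position(s) 9: bigeblopu
2. 0 -> i / C _ C: inserts after position(s) 5: bigebilopu
3. f -> v, k -> g, s -> z / V _ V: no change
surface: bigebilopu

cell GRD=ma, SUR=pa:
underlying: bige-blo-kov
1. e -> o, i -> u / B C0 _: no change
2. 0 -> i / C _ C: inserts after position(s) 5: bigebilokov
3. f -> v, k -> g, s -> z / V _ V: fires at position(s) 9: bigebilogov
surface: bigebilogov

cell GRD=pa, SUR=ib:
underlying: bige-z-pi
1. e -> o, i -> u / B C0 _: no change
2. 0 -> i / C _ C: inserts after position(s) 5: bigezipi
3. f -> v, k -> g, s -> z / V _ V: no change
surface: bigezipi


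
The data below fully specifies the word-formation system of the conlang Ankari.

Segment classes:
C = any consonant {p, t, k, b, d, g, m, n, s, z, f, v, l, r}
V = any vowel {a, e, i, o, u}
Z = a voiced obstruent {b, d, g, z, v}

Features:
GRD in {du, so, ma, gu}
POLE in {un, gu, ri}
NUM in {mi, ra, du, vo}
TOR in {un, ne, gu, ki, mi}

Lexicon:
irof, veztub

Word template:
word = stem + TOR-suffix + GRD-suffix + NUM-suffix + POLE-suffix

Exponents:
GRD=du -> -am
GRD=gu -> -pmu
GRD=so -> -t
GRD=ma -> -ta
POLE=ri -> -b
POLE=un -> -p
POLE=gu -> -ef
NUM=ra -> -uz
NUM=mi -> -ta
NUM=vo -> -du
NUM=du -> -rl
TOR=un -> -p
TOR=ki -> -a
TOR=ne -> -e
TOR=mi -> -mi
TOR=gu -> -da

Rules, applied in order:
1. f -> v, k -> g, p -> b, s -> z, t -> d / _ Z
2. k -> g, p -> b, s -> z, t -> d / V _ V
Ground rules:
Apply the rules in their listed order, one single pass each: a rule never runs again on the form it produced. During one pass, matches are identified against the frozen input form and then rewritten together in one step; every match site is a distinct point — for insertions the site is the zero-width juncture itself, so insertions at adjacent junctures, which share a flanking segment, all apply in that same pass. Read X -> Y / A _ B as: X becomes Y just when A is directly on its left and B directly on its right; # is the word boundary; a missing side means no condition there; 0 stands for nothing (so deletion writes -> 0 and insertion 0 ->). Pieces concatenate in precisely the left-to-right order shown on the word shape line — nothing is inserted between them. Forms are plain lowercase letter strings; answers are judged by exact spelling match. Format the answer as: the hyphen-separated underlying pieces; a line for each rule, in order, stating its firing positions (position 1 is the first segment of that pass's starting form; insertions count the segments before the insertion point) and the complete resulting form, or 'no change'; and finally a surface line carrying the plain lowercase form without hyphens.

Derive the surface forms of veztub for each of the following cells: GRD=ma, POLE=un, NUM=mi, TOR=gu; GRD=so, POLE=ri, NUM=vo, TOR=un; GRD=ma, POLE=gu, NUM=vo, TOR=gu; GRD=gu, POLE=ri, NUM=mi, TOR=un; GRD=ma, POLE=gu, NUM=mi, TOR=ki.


cell GRD=ma, POLE=un, NUM=mi, TOR=gu:
underlying: veztub-da-ta-ta-p
1. f -> v, k -> g, p -> b, s -> z, t -> d / _ Z: no change
2. k -> g, p -> b, s -> z, t -> d / V _ V: fires at position(s) 9, 11: veztubdadadap
surface: veztubdadadap

cell GRD=so, POLE=ri, NUM=vo, TOR=un:
underlying: veztub-p-t-du-b
1. f -> v, k -> g, p -> b, s -> z, t -> d / _ Z: fires at position(s) 8: veztubpddub
2. k -> g, p -> b, s -> z, t -> d / V _ V: no change
surface: veztubpddub

cell GRD=ma, POLE=gu, NUM=vo, TOR=gu:
underlying: veztub-da-ta-du-ef
1. f -> v, k -> g, p -> b, s -> z, t -> d / _ Z: no change
2. k -> g, p -> b, s -> z, t -> d / V _ V: fires at position(s) 9: veztubdadaduef
surface: veztubdadaduef

cell GRD=gu, POLE=ri, NUM=mi, TOR=un:
underlying: veztub-p-pmu-ta-b
1. f -> v, k -> g, p -> b, s -> z, t -> d / _ Z: no change
2. k -> g, p -> b, s -> z, t -> d / V _ V: fires at position(s) 11: veztubppmudab
surface: veztubppmudab

cell GRD=ma, POLE=gu, NUM=mi, TOR=ki:
underlying: veztub-a-ta-ta-ef
1. f -> v, k -> g, p -> b, s -> z, t -> d / _ Z: no change
2. k -> g, p -> b, s -> z, t -> d / V _ V: fires at position(s) 8, 10: veztubadadaef
surface: veztubadadaef


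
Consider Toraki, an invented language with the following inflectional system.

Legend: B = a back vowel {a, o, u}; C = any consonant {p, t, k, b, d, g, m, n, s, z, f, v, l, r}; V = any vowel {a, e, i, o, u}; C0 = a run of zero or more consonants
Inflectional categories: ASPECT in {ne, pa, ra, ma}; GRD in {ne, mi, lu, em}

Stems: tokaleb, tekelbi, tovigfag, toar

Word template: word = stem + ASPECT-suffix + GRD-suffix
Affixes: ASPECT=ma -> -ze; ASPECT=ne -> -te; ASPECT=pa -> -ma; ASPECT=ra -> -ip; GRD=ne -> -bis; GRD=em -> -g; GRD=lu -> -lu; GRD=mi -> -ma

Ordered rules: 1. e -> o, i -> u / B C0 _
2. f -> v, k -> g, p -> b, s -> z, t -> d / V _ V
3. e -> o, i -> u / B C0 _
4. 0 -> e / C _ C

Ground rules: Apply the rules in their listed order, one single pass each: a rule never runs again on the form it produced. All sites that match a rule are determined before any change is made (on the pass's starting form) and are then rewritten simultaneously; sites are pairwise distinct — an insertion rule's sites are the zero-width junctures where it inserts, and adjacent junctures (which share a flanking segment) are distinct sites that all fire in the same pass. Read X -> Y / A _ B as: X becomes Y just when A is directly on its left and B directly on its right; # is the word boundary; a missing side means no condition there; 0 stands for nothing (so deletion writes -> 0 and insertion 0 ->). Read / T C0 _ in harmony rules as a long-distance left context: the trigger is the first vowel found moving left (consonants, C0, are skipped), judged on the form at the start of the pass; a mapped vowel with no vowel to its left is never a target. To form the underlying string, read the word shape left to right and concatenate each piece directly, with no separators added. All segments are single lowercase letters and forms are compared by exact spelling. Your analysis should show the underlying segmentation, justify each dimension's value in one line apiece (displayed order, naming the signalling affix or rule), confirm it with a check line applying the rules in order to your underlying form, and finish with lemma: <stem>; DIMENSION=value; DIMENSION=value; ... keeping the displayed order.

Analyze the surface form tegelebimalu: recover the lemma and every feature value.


underlying: tekelbi-ma-lu
ASPECT=pa - signalled by the affix -ma
GRD=lu - signalled by the affix -lu
check: tekelbimalu -> tekelbimalu -> tegelbimalu -> tegelbimalu -> tegelebimalu
lemma: tekelbi; ASPECT=pa; GRD=lu


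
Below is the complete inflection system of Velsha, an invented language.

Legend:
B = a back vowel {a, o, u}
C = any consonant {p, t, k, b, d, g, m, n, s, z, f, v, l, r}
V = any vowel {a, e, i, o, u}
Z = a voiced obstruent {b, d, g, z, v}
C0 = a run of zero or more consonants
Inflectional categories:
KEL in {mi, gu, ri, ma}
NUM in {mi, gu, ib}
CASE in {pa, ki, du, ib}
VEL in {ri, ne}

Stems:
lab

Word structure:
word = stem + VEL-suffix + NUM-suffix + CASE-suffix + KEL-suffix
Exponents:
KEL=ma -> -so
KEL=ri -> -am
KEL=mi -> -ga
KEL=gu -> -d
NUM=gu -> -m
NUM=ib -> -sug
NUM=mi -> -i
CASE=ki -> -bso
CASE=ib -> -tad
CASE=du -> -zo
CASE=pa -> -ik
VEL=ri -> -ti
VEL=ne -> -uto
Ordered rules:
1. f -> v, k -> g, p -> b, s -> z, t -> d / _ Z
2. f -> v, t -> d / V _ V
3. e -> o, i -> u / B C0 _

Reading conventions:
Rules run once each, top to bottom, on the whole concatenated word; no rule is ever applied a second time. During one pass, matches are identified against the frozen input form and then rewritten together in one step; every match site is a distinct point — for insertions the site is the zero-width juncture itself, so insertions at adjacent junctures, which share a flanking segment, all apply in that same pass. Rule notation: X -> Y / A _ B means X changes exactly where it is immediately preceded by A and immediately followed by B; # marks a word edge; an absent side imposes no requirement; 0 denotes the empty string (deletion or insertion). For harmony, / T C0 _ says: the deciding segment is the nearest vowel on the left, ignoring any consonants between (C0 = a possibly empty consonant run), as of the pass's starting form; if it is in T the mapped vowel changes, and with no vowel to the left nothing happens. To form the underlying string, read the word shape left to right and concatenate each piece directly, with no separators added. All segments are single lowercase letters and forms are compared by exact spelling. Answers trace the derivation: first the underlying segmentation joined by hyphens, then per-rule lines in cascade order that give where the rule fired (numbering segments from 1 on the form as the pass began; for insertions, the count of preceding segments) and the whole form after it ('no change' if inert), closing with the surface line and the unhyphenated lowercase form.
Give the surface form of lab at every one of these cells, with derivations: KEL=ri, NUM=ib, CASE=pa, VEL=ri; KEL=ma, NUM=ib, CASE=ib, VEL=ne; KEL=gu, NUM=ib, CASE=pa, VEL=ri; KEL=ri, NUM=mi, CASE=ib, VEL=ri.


cell KEL=ri, NUM=ib, CASE=pa, VEL=ri:
underlying: lab-ti-sug-ik-am
1. f -> v, k -> g, p -> b, s -> z, t -> d / _ Z: no change
2. f -> v, t -> d / V _ V: no change
3. e -> o, i -> u / B C0 _: fires at position(s) 5, 9: labtusugukam
surface: labtusugukam

cell KEL=ma, NUM=ib, CASE=ib, VEL=ne:
underlying: lab-uto-sug-tad-so
1. f -> v, k -> g, p -> b, s -> z, t -> d / _ Z: no change
2. f -> v, t -> d / V _ V: fires at position(s) 5: labudosugtadso
3. e -> o, i -> u / B C0 _: no change
surface: labudosugtadso

cell KEL=gu, NUM=ib, CASE=pa, VEL=ri:
underlying: lab-ti-sug-ik-d
1. f -> v, k -> g, p -> b, s -> z, t -> d / _ Z: fires at position(s) 10: labtisugigd
2. f -> v, t -> d / V _ V: no change
3. e -> o, i -> u / B C0 _: fires at position(s) 5, 9: labtusugugd
surface: labtusugugd

cell KEL=ri, NUM=mi, CASE=ib, VEL=ri:
underlying: lab-ti-i-tad-am
1. f -> v, k -> g, p -> b, s -> z, t -> d / _ Z: no change
2. f -> v, t -> d / V _ V: fires at position(s) 7: labtiidadam
3. e -> o, i -> u / B C0 _: fires at position(s) 5: labtuidadam
surface: labtuidadam
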